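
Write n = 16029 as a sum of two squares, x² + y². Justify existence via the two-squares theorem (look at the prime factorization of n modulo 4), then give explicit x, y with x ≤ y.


Step 1: Factor n = 16029 = 3^2 · 13 · 137.
Step 2: Check the mod-4 condition on each prime factor: 3 ≡ 3 (mod 4), exponent 2 (must be even); 13 ≡ 1 (mod 4), exponent 1; 137 ≡ 1 (mod 4), exponent 1.
All primes ≡ 3 (mod 4) appear to even exponent (or don't appear), so by the two-squares theorem n IS expressible as a sum of two squares.
Step 3: Build a representation. Group n = k² · m with k = 3 and m = 13 · 137 = 1781 (a product of primes ≡ 1 (mod 4)); a representation of m scales to one of n via (k·x)² + (k·y)² = k²(x² + y²). Each prime p ≡ 1 (mod 4) is itself a sum of two squares; find a² by testing p − a² for a perfect square:
  13: 13 − 1² = 12, 13 − 2² = 9 = 3² ⇒ 13 = 2² + 3².
  137: 137 − 1² = 136, 137 − 2² = 133, 137 − 3² = 128, 137 − 4² = 121 = 11² ⇒ 137 = 4² + 11².
  Combine using the Brahmagupta–Fibonacci identity (a² + b²)(c² + d²) = (ac − bd)² + (ad + bc)² = (ac + bd)² + (ad − bc)²:
  13 · 137 = 1781: from (2² + 3²)(4² + 11²), take (2·4 − 3·11, 2·11 + 3·4) = (8 − 33, 22 + 12) = (-25, 34); dropping signs (only squares matter) gives (25, 34); check 25² + 34² = 625 + 1156 = 1781 ✓.
  Scale by k = 3: (3·25, 3·34) = (75, 102).
Step 4: Order so x ≤ y and verify: 75² + 102² = 5625 + 10404 = 16029 = n. ✓

n = 16029 = 75² + 102² (one valid representation with x ≤ y).


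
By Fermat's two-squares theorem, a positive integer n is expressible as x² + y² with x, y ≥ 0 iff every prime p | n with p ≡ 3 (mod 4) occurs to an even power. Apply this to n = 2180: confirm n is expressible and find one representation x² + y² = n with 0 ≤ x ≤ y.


Step 1: Factor n = 2180 = 2^2 · 5 · 109.
Step 2: Check the mod-4 condition on each prime factor: 2 = 2 (special); 5 ≡ 1 (mod 4), exponent 1; 109 ≡ 1 (mod 4), exponent 1.
All primes ≡ 3 (mod 4) appear to even exponent (or don't appear), so by the two-squares theorem n IS expressible as a sum of two squares.
Step 3: Build a representation. Group n = k² · m with k = 2 and m = 5 · 109 = 545 (a product of primes ≡ 1 (mod 4)); a representation of m scales to one of n via (k·x)² + (k·y)² = k²(x² + y²). Each prime p ≡ 1 (mod 4) is itself a sum of two squares; find a² by testing p − a² for a perfect square:
  5: 5 − 1² = 4 = 2² ⇒ 5 = 1² + 2².
  109: 109 − 1² = 108, 109 − 2² = 105, 109 − 3² = 100 = 10² ⇒ 109 = 3² + 10².
  Combine using the Brahmagupta–Fibonacci identity (a² + b²)(c² + d²) = (ac − bd)² + (ad + bc)² = (ac + bd)² + (ad − bc)²:
  5 · 109 = 545: from (1² + 2²)(3² + 10²), take (1·3 − 2·10, 1·10 + 2·3) = (3 − 20, 10 + 6) = (-17, 16); dropping signs (only squares matter) gives (17, 16); check 17² + 16² = 289 + 256 = 545 ✓.
  Scale by k = 2: (2·17, 2·16) = (34, 32).
Step 4: Order so x ≤ y and verify: 32² + 34² = 1024 + 1156 = 2180 = n. ✓

n = 2180 = 32² + 34² (one valid representation with x ≤ y).


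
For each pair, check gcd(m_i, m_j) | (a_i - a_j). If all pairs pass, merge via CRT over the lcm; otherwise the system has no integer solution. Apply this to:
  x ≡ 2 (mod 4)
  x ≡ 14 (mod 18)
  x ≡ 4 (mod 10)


Moduli 4, 18, 10 are not pairwise coprime, so CRT works modulo lcm(m_i) when all pairwise compatibility conditions hold.
Pairwise compatibility: gcd(m_i, m_j) must divide a_i - a_j for every pair.
Merge one congruence at a time:
  Start: x ≡ 2 (mod 4).
  Combine with x ≡ 14 (mod 18): gcd(4, 18) = 2; 14 - 2 = 12, which IS divisible by 2, so compatible.
    Write x = 2 + 4·t and substitute into x ≡ 14 (mod 18): 4·t ≡ 14 − 2 = 12 (mod 18).
    Divide the congruence (and modulus) by g = 2: 2·t ≡ 6 (mod 9).
    The inverse of 2 mod 9 is 5 (since 2·5 = 10 = 1·9 + 1), so t ≡ 5·6 = 30 ≡ 3 (mod 9).
    Then x = 2 + 4·3 = 14, valid modulo lcm(4, 18) = 36: x ≡ 14 (mod 36).
  Combine with x ≡ 4 (mod 10): gcd(36, 10) = 2; 4 - 14 = -10, which IS divisible by 2, so compatible.
    Write x = 14 + 36·t and substitute into x ≡ 4 (mod 10): 36·t ≡ 4 − 14 = -10 (mod 10).
    Divide the congruence (and modulus) by g = 2: 18·t ≡ -5 (mod 5).
    Reduce coefficients mod 5: 3·t ≡ 0 (mod 5).
    The inverse of 3 mod 5 is 2 (since 3·2 = 6 = 1·5 + 1), so t ≡ 2·0 = 0 ≡ 0 (mod 5).
    Then x = 14 + 36·0 = 14, valid modulo lcm(36, 10) = 180: x ≡ 14 (mod 180).
Verify: 14 mod 4 = 2, 14 mod 18 = 14, 14 mod 10 = 4.

x ≡ 14 (mod 180).


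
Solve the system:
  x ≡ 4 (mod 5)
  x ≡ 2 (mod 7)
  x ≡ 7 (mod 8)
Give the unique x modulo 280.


Moduli 5, 7, 8 are pairwise coprime; by CRT there is a unique solution modulo M = 5 · 7 · 8 = 280.
Solve pairwise, accumulating the modulus:
  Start with x ≡ 4 (mod 5).
  Combine with x ≡ 2 (mod 7): since gcd(5, 7) = 1, we get a unique residue mod 35.
    Write x = 4 + 5·t and substitute into x ≡ 2 (mod 7): 5·t ≡ 2 − 4 = -2 (mod 7).
    Reduce coefficients mod 7: 5·t ≡ 5 (mod 7).
    The inverse of 5 mod 7 is 3 (since 5·3 = 15 = 2·7 + 1), so t ≡ 3·5 = 15 ≡ 1 (mod 7).
    Then x = 4 + 5·1 = 9, valid modulo lcm(5, 7) = 35: x ≡ 9 (mod 35).
  Combine with x ≡ 7 (mod 8): since gcd(35, 8) = 1, we get a unique residue mod 280.
    Write x = 9 + 35·t and substitute into x ≡ 7 (mod 8): 35·t ≡ 7 − 9 = -2 (mod 8).
    Reduce coefficients mod 8: 3·t ≡ 6 (mod 8).
    The inverse of 3 mod 8 is 3 (since 3·3 = 9 = 1·8 + 1), so t ≡ 3·6 = 18 ≡ 2 (mod 8).
    Then x = 9 + 35·2 = 79, valid modulo lcm(35, 8) = 280: x ≡ 79 (mod 280).
Verify: 79 mod 5 = 4 ✓, 79 mod 7 = 2 ✓, 79 mod 8 = 7 ✓.

x ≡ 79 (mod 280).


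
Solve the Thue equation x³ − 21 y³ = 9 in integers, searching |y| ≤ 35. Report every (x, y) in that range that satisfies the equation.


The equation is x³ - 21y³ = 9. For fixed y, x³ = 21·y³ + 9, so a solution requires the RHS to be a perfect cube.
Strategy: iterate y from -35 to 35, compute RHS = 21·y³ + 9, and check whether it is a (positive or negative) perfect cube.
Check small values of y:
  y = 0: RHS = 9 is not a perfect cube.
  y = 1: RHS = 30 is not a perfect cube.
  y = -1: RHS = -12 is not a perfect cube.
  y = 2: RHS = 177 is not a perfect cube.
  y = -2: RHS = -159 is not a perfect cube.
  y = 3: RHS = 576 is not a perfect cube.
  y = -3: RHS = -558 is not a perfect cube.
Continuing the search up to |y| = 35 finds no solutions either.
No (x, y) in the scanned range satisfies the equation.

No integer solutions with |y| ≤ 35.


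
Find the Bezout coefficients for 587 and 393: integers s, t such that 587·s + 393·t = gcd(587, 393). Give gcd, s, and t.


Euclidean algorithm on (587, 393) — divide until remainder is 0:
  587 = 1 · 393 + 194
  393 = 2 · 194 + 5
  194 = 38 · 5 + 4
  5 = 1 · 4 + 1
  4 = 4 · 1 + 0
gcd(587, 393) = 1.
Track Bezout coefficients alongside the remainders: start with r₀ = 587 = a·1 + b·0 (s = 1, t = 0) and r₁ = 393 = a·0 + b·1 (s = 0, t = 1); each new remainder r_{k+1} = r_{k-1} − q_k·r_k inherits s_{k+1} = s_{k-1} − q_k·s_k, t_{k+1} = t_{k-1} − q_k·t_k, so r_k = a·s_k + b·t_k at every step:
  q = 1: r = 194, s = 1 − 1·0 = 1, t = 0 − 1·1 = -1  (check: 587·1 + 393·(-1) = 194)
  q = 2: r = 5, s = 0 − 2·1 = -2, t = 1 − 2·(-1) = 3  (check: 587·(-2) + 393·3 = 5)
  q = 38: r = 4, s = 1 − 38·(-2) = 77, t = -1 − 38·3 = -115  (check: 587·77 + 393·(-115) = 4)
  q = 1: r = 1, s = -2 − 1·77 = -79, t = 3 − 1·(-115) = 118  (check: 587·(-79) + 393·118 = 1)
The row with r = 1 (the gcd) gives the Bezout coefficients s = -79, t = 118.
Result: 587 · (-79) + 393 · (118) = 1.

gcd(587, 393) = 1; s = -79, t = 118 (check: 587·(-79) + 393·118 = 1).


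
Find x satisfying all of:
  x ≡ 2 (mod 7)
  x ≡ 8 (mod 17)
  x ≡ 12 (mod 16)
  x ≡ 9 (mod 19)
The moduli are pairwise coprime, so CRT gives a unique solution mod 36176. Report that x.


Product of moduli M = 7 · 17 · 16 · 19 = 36176.
Merge one congruence at a time:
  Start: x ≡ 2 (mod 7).
  Combine with x ≡ 8 (mod 17); new modulus lcm = 119.
    Write x = 2 + 7·t and substitute into x ≡ 8 (mod 17): 7·t ≡ 8 − 2 = 6 (mod 17).
    The inverse of 7 mod 17 is 5 (since 7·5 = 35 = 2·17 + 1), so t ≡ 5·6 = 30 ≡ 13 (mod 17).
    Then x = 2 + 7·13 = 93, valid modulo lcm(7, 17) = 119: x ≡ 93 (mod 119).
  Combine with x ≡ 12 (mod 16); new modulus lcm = 1904.
    Write x = 93 + 119·t and substitute into x ≡ 12 (mod 16): 119·t ≡ 12 − 93 = -81 (mod 16).
    Reduce coefficients mod 16: 7·t ≡ 15 (mod 16).
    The inverse of 7 mod 16 is 7 (since 7·7 = 49 = 3·16 + 1), so t ≡ 7·15 = 105 ≡ 9 (mod 16).
    Then x = 93 + 119·9 = 1164, valid modulo lcm(119, 16) = 1904: x ≡ 1164 (mod 1904).
  Combine with x ≡ 9 (mod 19); new modulus lcm = 36176.
    Write x = 1164 + 1904·t and substitute into x ≡ 9 (mod 19): 1904·t ≡ 9 − 1164 = -1155 (mod 19).
    Reduce coefficients mod 19: 4·t ≡ 4 (mod 19).
    The inverse of 4 mod 19 is 5 (since 4·5 = 20 = 1·19 + 1), so t ≡ 5·4 = 20 ≡ 1 (mod 19).
    Then x = 1164 + 1904·1 = 3068, valid modulo lcm(1904, 19) = 36176: x ≡ 3068 (mod 36176).
Verify against each original: 3068 mod 7 = 2, 3068 mod 17 = 8, 3068 mod 16 = 12, 3068 mod 19 = 9.

x ≡ 3068 (mod 36176).


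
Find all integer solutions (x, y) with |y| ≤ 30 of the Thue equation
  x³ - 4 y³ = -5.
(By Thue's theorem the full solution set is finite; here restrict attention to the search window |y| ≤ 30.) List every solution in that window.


The equation is x³ - 4y³ = -5. For fixed y, x³ = 4·y³ − 5, so a solution requires the RHS to be a perfect cube.
Strategy: iterate y from -30 to 30, compute RHS = 4·y³ − 5, and check whether it is a (positive or negative) perfect cube.
Check small values of y:
  y = 0: RHS = -5 is not a perfect cube.
  y = 1: RHS = -1 = (-1)³ ⇒ x = -1 works.
  y = -1: RHS = -9 is not a perfect cube.
  y = 2: RHS = 27 = (3)³ ⇒ x = 3 works.
  y = -2: RHS = -37 is not a perfect cube.
  y = 3: RHS = 103 is not a perfect cube.
  y = -3: RHS = -113 is not a perfect cube.
Continuing the search up to |y| = 30 finds no further solutions beyond those listed.
Collected solutions: (-1, 1), (3, 2).

Solutions (with |y| ≤ 30): (-1, 1), (3, 2).


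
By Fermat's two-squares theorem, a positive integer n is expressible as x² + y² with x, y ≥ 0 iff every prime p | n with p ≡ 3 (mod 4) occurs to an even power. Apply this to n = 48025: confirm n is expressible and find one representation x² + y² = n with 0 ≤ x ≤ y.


Step 1: Factor n = 48025 = 5^2 · 17 · 113.
Step 2: Check the mod-4 condition on each prime factor: 5 ≡ 1 (mod 4), exponent 2; 17 ≡ 1 (mod 4), exponent 1; 113 ≡ 1 (mod 4), exponent 1.
All primes ≡ 3 (mod 4) appear to even exponent (or don't appear), so by the two-squares theorem n IS expressible as a sum of two squares.
Step 3: Build a representation. Group n = k² · m with k = 5 and m = 17 · 113 = 1921 (a product of primes ≡ 1 (mod 4)); a representation of m scales to one of n via (k·x)² + (k·y)² = k²(x² + y²). Each prime p ≡ 1 (mod 4) is itself a sum of two squares; find a² by testing p − a² for a perfect square:
  17: 17 − 1² = 16 = 4² ⇒ 17 = 1² + 4².
  113: 113 − 1² = 112, 113 − 2² = 109, 113 − 3² = 104, 113 − 4² = 97, 113 − 5² = 88, 113 − 6² = 77, 113 − 7² = 64 = 8² ⇒ 113 = 7² + 8².
  Combine using the Brahmagupta–Fibonacci identity (a² + b²)(c² + d²) = (ac − bd)² + (ad + bc)² = (ac + bd)² + (ad − bc)²:
  17 · 113 = 1921: from (1² + 4²)(7² + 8²), take (1·7 − 4·8, 1·8 + 4·7) = (7 − 32, 8 + 28) = (-25, 36); dropping signs (only squares matter) gives (25, 36); check 25² + 36² = 625 + 1296 = 1921 ✓.
  Scale by k = 5: (5·25, 5·36) = (125, 180).
Step 4: Order so x ≤ y and verify: 125² + 180² = 15625 + 32400 = 48025 = n. ✓

n = 48025 = 125² + 180² (one valid representation with x ≤ y).


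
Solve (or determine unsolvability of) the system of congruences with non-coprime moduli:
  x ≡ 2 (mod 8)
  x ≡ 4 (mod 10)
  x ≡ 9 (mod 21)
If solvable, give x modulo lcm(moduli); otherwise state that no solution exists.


Moduli 8, 10, 21 are not pairwise coprime, so CRT works modulo lcm(m_i) when all pairwise compatibility conditions hold.
Pairwise compatibility: gcd(m_i, m_j) must divide a_i - a_j for every pair.
Merge one congruence at a time:
  Start: x ≡ 2 (mod 8).
  Combine with x ≡ 4 (mod 10): gcd(8, 10) = 2; 4 - 2 = 2, which IS divisible by 2, so compatible.
    Write x = 2 + 8·t and substitute into x ≡ 4 (mod 10): 8·t ≡ 4 − 2 = 2 (mod 10).
    Divide the congruence (and modulus) by g = 2: 4·t ≡ 1 (mod 5).
    The inverse of 4 mod 5 is 4 (since 4·4 = 16 = 3·5 + 1), so t ≡ 4·1 = 4 ≡ 4 (mod 5).
    Then x = 2 + 8·4 = 34, valid modulo lcm(8, 10) = 40: x ≡ 34 (mod 40).
  Combine with x ≡ 9 (mod 21): gcd(40, 21) = 1; 9 - 34 = -25, which IS divisible by 1, so compatible.
    Write x = 34 + 40·t and substitute into x ≡ 9 (mod 21): 40·t ≡ 9 − 34 = -25 (mod 21).
    Reduce coefficients mod 21: 19·t ≡ 17 (mod 21).
    The inverse of 19 mod 21 is 10 (since 19·10 = 190 = 9·21 + 1), so t ≡ 10·17 = 170 ≡ 2 (mod 21).
    Then x = 34 + 40·2 = 114, valid modulo lcm(40, 21) = 840: x ≡ 114 (mod 840).
Verify: 114 mod 8 = 2, 114 mod 10 = 4, 114 mod 21 = 9.

x ≡ 114 (mod 840).


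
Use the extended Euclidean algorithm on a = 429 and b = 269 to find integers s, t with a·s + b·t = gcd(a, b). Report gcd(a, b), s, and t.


Euclidean algorithm on (429, 269) — divide until remainder is 0:
  429 = 1 · 269 + 160
  269 = 1 · 160 + 109
  160 = 1 · 109 + 51
  109 = 2 · 51 + 7
  51 = 7 · 7 + 2
  7 = 3 · 2 + 1
  2 = 2 · 1 + 0
gcd(429, 269) = 1.
Track Bezout coefficients alongside the remainders: start with r₀ = 429 = a·1 + b·0 (s = 1, t = 0) and r₁ = 269 = a·0 + b·1 (s = 0, t = 1); each new remainder r_{k+1} = r_{k-1} − q_k·r_k inherits s_{k+1} = s_{k-1} − q_k·s_k, t_{k+1} = t_{k-1} − q_k·t_k, so r_k = a·s_k + b·t_k at every step:
  q = 1: r = 160, s = 1 − 1·0 = 1, t = 0 − 1·1 = -1  (check: 429·1 + 269·(-1) = 160)
  q = 1: r = 109, s = 0 − 1·1 = -1, t = 1 − 1·(-1) = 2  (check: 429·(-1) + 269·2 = 109)
  q = 1: r = 51, s = 1 − 1·(-1) = 2, t = -1 − 1·2 = -3  (check: 429·2 + 269·(-3) = 51)
  q = 2: r = 7, s = -1 − 2·2 = -5, t = 2 − 2·(-3) = 8  (check: 429·(-5) + 269·8 = 7)
  q = 7: r = 2, s = 2 − 7·(-5) = 37, t = -3 − 7·8 = -59  (check: 429·37 + 269·(-59) = 2)
  q = 3: r = 1, s = -5 − 3·37 = -116, t = 8 − 3·(-59) = 185  (check: 429·(-116) + 269·185 = 1)
The row with r = 1 (the gcd) gives the Bezout coefficients s = -116, t = 185.
Result: 429 · (-116) + 269 · (185) = 1.

gcd(429, 269) = 1; s = -116, t = 185 (check: 429·(-116) + 269·185 = 1).


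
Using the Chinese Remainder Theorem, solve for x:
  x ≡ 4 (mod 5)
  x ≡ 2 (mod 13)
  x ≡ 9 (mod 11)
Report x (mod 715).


Moduli 5, 13, 11 are pairwise coprime; by CRT there is a unique solution modulo M = 5 · 13 · 11 = 715.
Solve pairwise, accumulating the modulus:
  Start with x ≡ 4 (mod 5).
  Combine with x ≡ 2 (mod 13): since gcd(5, 13) = 1, we get a unique residue mod 65.
    Write x = 4 + 5·t and substitute into x ≡ 2 (mod 13): 5·t ≡ 2 − 4 = -2 (mod 13).
    Reduce coefficients mod 13: 5·t ≡ 11 (mod 13).
    The inverse of 5 mod 13 is 8 (since 5·8 = 40 = 3·13 + 1), so t ≡ 8·11 = 88 ≡ 10 (mod 13).
    Then x = 4 + 5·10 = 54, valid modulo lcm(5, 13) = 65: x ≡ 54 (mod 65).
  Combine with x ≡ 9 (mod 11): since gcd(65, 11) = 1, we get a unique residue mod 715.
    Write x = 54 + 65·t and substitute into x ≡ 9 (mod 11): 65·t ≡ 9 − 54 = -45 (mod 11).
    Reduce coefficients mod 11: 10·t ≡ 10 (mod 11).
    The inverse of 10 mod 11 is 10 (since 10·10 = 100 = 9·11 + 1), so t ≡ 10·10 = 100 ≡ 1 (mod 11).
    Then x = 54 + 65·1 = 119, valid modulo lcm(65, 11) = 715: x ≡ 119 (mod 715).
Verify: 119 mod 5 = 4 ✓, 119 mod 13 = 2 ✓, 119 mod 11 = 9 ✓.

x ≡ 119 (mod 715).


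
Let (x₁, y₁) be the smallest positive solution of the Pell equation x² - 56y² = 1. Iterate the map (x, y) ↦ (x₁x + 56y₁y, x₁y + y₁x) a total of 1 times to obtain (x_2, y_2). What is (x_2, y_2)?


Step 1: Find the fundamental solution (x₁, y₁) of x² - 56y² = 1.
  Expand √56 as a continued fraction. a₀ = ⌊√56⌋ = 7; iterate m_{k+1} = d_k·a_k − m_k, d_{k+1} = (56 − m_{k+1}²)/d_k, a_{k+1} = ⌊(a₀ + m_{k+1})/d_{k+1}⌋ (starting m₀ = 0, d₀ = 1), with convergents p_k = a_k·p_{k-1} + p_{k-2}, q_k = a_k·q_{k-1} + q_{k-2} (p₋₁ = 1, q₋₁ = 0):
  k = 0: a₀ = 7; p₀/q₀ = 7/1; p₀² − 56·q₀² = 49 − 56 = -7.
  k = 1: m = 7, d = 7, a = ⌊(7 + 7)/7⌋ = 2; p/q = (2·7 + 1)/(2·1 + 0) = 15/2; p² − 56·q² = 225 − 224 = 1.
  The first convergent with p² − 56·q² = 1 gives the fundamental solution (x₁, y₁) = (15, 2).
Step 2: Apply the recurrence (x_{n+1}, y_{n+1}) = (x₁x_n + 56y₁y_n, x₁y_n + y₁x_n) repeatedly.
  From (x_1, y_1) = (15, 2): x_2 = 15·15 + 56·2·2 = 449; y_2 = 15·2 + 2·15 = 60.
Step 3: Verify x_2² - 56·y_2² = 201601 - 201600 = 1 (should be 1). ✓

(x_1, y_1) = (15, 2); (x_2, y_2) = (449, 60).


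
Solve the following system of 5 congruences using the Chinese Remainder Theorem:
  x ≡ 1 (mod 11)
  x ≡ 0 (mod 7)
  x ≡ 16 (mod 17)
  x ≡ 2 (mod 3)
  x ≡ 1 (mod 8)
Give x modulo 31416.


Product of moduli M = 11 · 7 · 17 · 3 · 8 = 31416.
Merge one congruence at a time:
  Start: x ≡ 1 (mod 11).
  Combine with x ≡ 0 (mod 7); new modulus lcm = 77.
    Write x = 1 + 11·t and substitute into x ≡ 0 (mod 7): 11·t ≡ 0 − 1 = -1 (mod 7).
    Reduce coefficients mod 7: 4·t ≡ 6 (mod 7).
    The inverse of 4 mod 7 is 2 (since 4·2 = 8 = 1·7 + 1), so t ≡ 2·6 = 12 ≡ 5 (mod 7).
    Then x = 1 + 11·5 = 56, valid modulo lcm(11, 7) = 77: x ≡ 56 (mod 77).
  Combine with x ≡ 16 (mod 17); new modulus lcm = 1309.
    Write x = 56 + 77·t and substitute into x ≡ 16 (mod 17): 77·t ≡ 16 − 56 = -40 (mod 17).
    Reduce coefficients mod 17: 9·t ≡ 11 (mod 17).
    The inverse of 9 mod 17 is 2 (since 9·2 = 18 = 1·17 + 1), so t ≡ 2·11 = 22 ≡ 5 (mod 17).
    Then x = 56 + 77·5 = 441, valid modulo lcm(77, 17) = 1309: x ≡ 441 (mod 1309).
  Combine with x ≡ 2 (mod 3); new modulus lcm = 3927.
    Write x = 441 + 1309·t and substitute into x ≡ 2 (mod 3): 1309·t ≡ 2 − 441 = -439 (mod 3).
    Reduce coefficients mod 3: 1·t ≡ 2 (mod 3).
    So t ≡ 2 (mod 3).
    Then x = 441 + 1309·2 = 3059, valid modulo lcm(1309, 3) = 3927: x ≡ 3059 (mod 3927).
  Combine with x ≡ 1 (mod 8); new modulus lcm = 31416.
    Write x = 3059 + 3927·t and substitute into x ≡ 1 (mod 8): 3927·t ≡ 1 − 3059 = -3058 (mod 8).
    Reduce coefficients mod 8: 7·t ≡ 6 (mod 8).
    The inverse of 7 mod 8 is 7 (since 7·7 = 49 = 6·8 + 1), so t ≡ 7·6 = 42 ≡ 2 (mod 8).
    Then x = 3059 + 3927·2 = 10913, valid modulo lcm(3927, 8) = 31416: x ≡ 10913 (mod 31416).
Verify against each original: 10913 mod 11 = 1, 10913 mod 7 = 0, 10913 mod 17 = 16, 10913 mod 3 = 2, 10913 mod 8 = 1.

x ≡ 10913 (mod 31416).


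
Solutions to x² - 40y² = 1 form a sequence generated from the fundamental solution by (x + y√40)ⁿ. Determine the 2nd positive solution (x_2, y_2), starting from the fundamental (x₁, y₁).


Step 1: Find the fundamental solution (x₁, y₁) of x² - 40y² = 1.
  Expand √40 as a continued fraction. a₀ = ⌊√40⌋ = 6; iterate m_{k+1} = d_k·a_k − m_k, d_{k+1} = (40 − m_{k+1}²)/d_k, a_{k+1} = ⌊(a₀ + m_{k+1})/d_{k+1}⌋ (starting m₀ = 0, d₀ = 1), with convergents p_k = a_k·p_{k-1} + p_{k-2}, q_k = a_k·q_{k-1} + q_{k-2} (p₋₁ = 1, q₋₁ = 0):
  k = 0: a₀ = 6; p₀/q₀ = 6/1; p₀² − 40·q₀² = 36 − 40 = -4.
  k = 1: m = 6, d = 4, a = ⌊(6 + 6)/4⌋ = 3; p/q = (3·6 + 1)/(3·1 + 0) = 19/3; p² − 40·q² = 361 − 360 = 1.
  The first convergent with p² − 40·q² = 1 gives the fundamental solution (x₁, y₁) = (19, 3).
Step 2: Apply the recurrence (x_{n+1}, y_{n+1}) = (x₁x_n + 40y₁y_n, x₁y_n + y₁x_n) repeatedly.
  From (x_1, y_1) = (19, 3): x_2 = 19·19 + 40·3·3 = 721; y_2 = 19·3 + 3·19 = 114.
Step 3: Verify x_2² - 40·y_2² = 519841 - 519840 = 1 (should be 1). ✓

(x_1, y_1) = (19, 3); (x_2, y_2) = (721, 114).


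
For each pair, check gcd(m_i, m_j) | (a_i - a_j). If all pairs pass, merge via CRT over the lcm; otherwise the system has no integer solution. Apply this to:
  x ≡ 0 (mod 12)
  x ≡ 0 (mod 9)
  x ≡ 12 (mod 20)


Moduli 12, 9, 20 are not pairwise coprime, so CRT works modulo lcm(m_i) when all pairwise compatibility conditions hold.
Pairwise compatibility: gcd(m_i, m_j) must divide a_i - a_j for every pair.
Merge one congruence at a time:
  Start: x ≡ 0 (mod 12).
  Combine with x ≡ 0 (mod 9): gcd(12, 9) = 3; 0 - 0 = 0, which IS divisible by 3, so compatible.
    Write x = 0 + 12·t and substitute into x ≡ 0 (mod 9): 12·t ≡ 0 − 0 = 0 (mod 9).
    Divide the congruence (and modulus) by g = 3: 4·t ≡ 0 (mod 3).
    Reduce coefficients mod 3: 1·t ≡ 0 (mod 3).
    So t ≡ 0 (mod 3).
    Then x = 0 + 12·0 = 0, valid modulo lcm(12, 9) = 36: x ≡ 0 (mod 36).
  Combine with x ≡ 12 (mod 20): gcd(36, 20) = 4; 12 - 0 = 12, which IS divisible by 4, so compatible.
    Write x = 0 + 36·t and substitute into x ≡ 12 (mod 20): 36·t ≡ 12 − 0 = 12 (mod 20).
    Divide the congruence (and modulus) by g = 4: 9·t ≡ 3 (mod 5).
    Reduce coefficients mod 5: 4·t ≡ 3 (mod 5).
    The inverse of 4 mod 5 is 4 (since 4·4 = 16 = 3·5 + 1), so t ≡ 4·3 = 12 ≡ 2 (mod 5).
    Then x = 0 + 36·2 = 72, valid modulo lcm(36, 20) = 180: x ≡ 72 (mod 180).
Verify: 72 mod 12 = 0, 72 mod 9 = 0, 72 mod 20 = 12.

x ≡ 72 (mod 180).


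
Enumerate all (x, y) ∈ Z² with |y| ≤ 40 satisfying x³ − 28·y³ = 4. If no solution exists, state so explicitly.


The equation is x³ - 28y³ = 4. For fixed y, x³ = 28·y³ + 4, so a solution requires the RHS to be a perfect cube.
Strategy: iterate y from -40 to 40, compute RHS = 28·y³ + 4, and check whether it is a (positive or negative) perfect cube.
Check small values of y:
  y = 0: RHS = 4 is not a perfect cube.
  y = 1: RHS = 32 is not a perfect cube.
  y = -1: RHS = -24 is not a perfect cube.
  y = 2: RHS = 228 is not a perfect cube.
  y = -2: RHS = -220 is not a perfect cube.
  y = 3: RHS = 760 is not a perfect cube.
  y = -3: RHS = -752 is not a perfect cube.
Continuing the search up to |y| = 40 finds no solutions either.
No (x, y) in the scanned range satisfies the equation.

No integer solutions with |y| ≤ 40.


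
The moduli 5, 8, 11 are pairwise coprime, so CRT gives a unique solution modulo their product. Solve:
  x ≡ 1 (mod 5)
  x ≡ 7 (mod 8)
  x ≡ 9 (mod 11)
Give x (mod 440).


Moduli 5, 8, 11 are pairwise coprime; by CRT there is a unique solution modulo M = 5 · 8 · 11 = 440.
Solve pairwise, accumulating the modulus:
  Start with x ≡ 1 (mod 5).
  Combine with x ≡ 7 (mod 8): since gcd(5, 8) = 1, we get a unique residue mod 40.
    Write x = 1 + 5·t and substitute into x ≡ 7 (mod 8): 5·t ≡ 7 − 1 = 6 (mod 8).
    The inverse of 5 mod 8 is 5 (since 5·5 = 25 = 3·8 + 1), so t ≡ 5·6 = 30 ≡ 6 (mod 8).
    Then x = 1 + 5·6 = 31, valid modulo lcm(5, 8) = 40: x ≡ 31 (mod 40).
  Combine with x ≡ 9 (mod 11): since gcd(40, 11) = 1, we get a unique residue mod 440.
    Write x = 31 + 40·t and substitute into x ≡ 9 (mod 11): 40·t ≡ 9 − 31 = -22 (mod 11).
    Reduce coefficients mod 11: 7·t ≡ 0 (mod 11).
    The inverse of 7 mod 11 is 8 (since 7·8 = 56 = 5·11 + 1), so t ≡ 8·0 = 0 ≡ 0 (mod 11).
    Then x = 31 + 40·0 = 31, valid modulo lcm(40, 11) = 440: x ≡ 31 (mod 440).
Verify: 31 mod 5 = 1 ✓, 31 mod 8 = 7 ✓, 31 mod 11 = 9 ✓.

x ≡ 31 (mod 440).


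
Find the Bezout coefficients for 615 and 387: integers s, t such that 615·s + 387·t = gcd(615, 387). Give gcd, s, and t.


Euclidean algorithm on (615, 387) — divide until remainder is 0:
  615 = 1 · 387 + 228
  387 = 1 · 228 + 159
  228 = 1 · 159 + 69
  159 = 2 · 69 + 21
  69 = 3 · 21 + 6
  21 = 3 · 6 + 3
  6 = 2 · 3 + 0
gcd(615, 387) = 3.
Track Bezout coefficients alongside the remainders: start with r₀ = 615 = a·1 + b·0 (s = 1, t = 0) and r₁ = 387 = a·0 + b·1 (s = 0, t = 1); each new remainder r_{k+1} = r_{k-1} − q_k·r_k inherits s_{k+1} = s_{k-1} − q_k·s_k, t_{k+1} = t_{k-1} − q_k·t_k, so r_k = a·s_k + b·t_k at every step:
  q = 1: r = 228, s = 1 − 1·0 = 1, t = 0 − 1·1 = -1  (check: 615·1 + 387·(-1) = 228)
  q = 1: r = 159, s = 0 − 1·1 = -1, t = 1 − 1·(-1) = 2  (check: 615·(-1) + 387·2 = 159)
  q = 1: r = 69, s = 1 − 1·(-1) = 2, t = -1 − 1·2 = -3  (check: 615·2 + 387·(-3) = 69)
  q = 2: r = 21, s = -1 − 2·2 = -5, t = 2 − 2·(-3) = 8  (check: 615·(-5) + 387·8 = 21)
  q = 3: r = 6, s = 2 − 3·(-5) = 17, t = -3 − 3·8 = -27  (check: 615·17 + 387·(-27) = 6)
  q = 3: r = 3, s = -5 − 3·17 = -56, t = 8 − 3·(-27) = 89  (check: 615·(-56) + 387·89 = 3)
The row with r = 3 (the gcd) gives the Bezout coefficients s = -56, t = 89.
Result: 615 · (-56) + 387 · (89) = 3.

gcd(615, 387) = 3; s = -56, t = 89 (check: 615·(-56) + 387·89 = 3).


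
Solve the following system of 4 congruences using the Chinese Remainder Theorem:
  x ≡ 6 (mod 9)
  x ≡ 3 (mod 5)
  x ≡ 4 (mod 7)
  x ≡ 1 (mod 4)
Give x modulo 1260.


Product of moduli M = 9 · 5 · 7 · 4 = 1260.
Merge one congruence at a time:
  Start: x ≡ 6 (mod 9).
  Combine with x ≡ 3 (mod 5); new modulus lcm = 45.
    Write x = 6 + 9·t and substitute into x ≡ 3 (mod 5): 9·t ≡ 3 − 6 = -3 (mod 5).
    Reduce coefficients mod 5: 4·t ≡ 2 (mod 5).
    The inverse of 4 mod 5 is 4 (since 4·4 = 16 = 3·5 + 1), so t ≡ 4·2 = 8 ≡ 3 (mod 5).
    Then x = 6 + 9·3 = 33, valid modulo lcm(9, 5) = 45: x ≡ 33 (mod 45).
  Combine with x ≡ 4 (mod 7); new modulus lcm = 315.
    Write x = 33 + 45·t and substitute into x ≡ 4 (mod 7): 45·t ≡ 4 − 33 = -29 (mod 7).
    Reduce coefficients mod 7: 3·t ≡ 6 (mod 7).
    The inverse of 3 mod 7 is 5 (since 3·5 = 15 = 2·7 + 1), so t ≡ 5·6 = 30 ≡ 2 (mod 7).
    Then x = 33 + 45·2 = 123, valid modulo lcm(45, 7) = 315: x ≡ 123 (mod 315).
  Combine with x ≡ 1 (mod 4); new modulus lcm = 1260.
    Write x = 123 + 315·t and substitute into x ≡ 1 (mod 4): 315·t ≡ 1 − 123 = -122 (mod 4).
    Reduce coefficients mod 4: 3·t ≡ 2 (mod 4).
    The inverse of 3 mod 4 is 3 (since 3·3 = 9 = 2·4 + 1), so t ≡ 3·2 = 6 ≡ 2 (mod 4).
    Then x = 123 + 315·2 = 753, valid modulo lcm(315, 4) = 1260: x ≡ 753 (mod 1260).
Verify against each original: 753 mod 9 = 6, 753 mod 5 = 3, 753 mod 7 = 4, 753 mod 4 = 1.

x ≡ 753 (mod 1260).


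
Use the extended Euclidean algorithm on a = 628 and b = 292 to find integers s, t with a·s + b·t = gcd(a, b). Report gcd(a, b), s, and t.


Euclidean algorithm on (628, 292) — divide until remainder is 0:
  628 = 2 · 292 + 44
  292 = 6 · 44 + 28
  44 = 1 · 28 + 16
  28 = 1 · 16 + 12
  16 = 1 · 12 + 4
  12 = 3 · 4 + 0
gcd(628, 292) = 4.
Track Bezout coefficients alongside the remainders: start with r₀ = 628 = a·1 + b·0 (s = 1, t = 0) and r₁ = 292 = a·0 + b·1 (s = 0, t = 1); each new remainder r_{k+1} = r_{k-1} − q_k·r_k inherits s_{k+1} = s_{k-1} − q_k·s_k, t_{k+1} = t_{k-1} − q_k·t_k, so r_k = a·s_k + b·t_k at every step:
  q = 2: r = 44, s = 1 − 2·0 = 1, t = 0 − 2·1 = -2  (check: 628·1 + 292·(-2) = 44)
  q = 6: r = 28, s = 0 − 6·1 = -6, t = 1 − 6·(-2) = 13  (check: 628·(-6) + 292·13 = 28)
  q = 1: r = 16, s = 1 − 1·(-6) = 7, t = -2 − 1·13 = -15  (check: 628·7 + 292·(-15) = 16)
  q = 1: r = 12, s = -6 − 1·7 = -13, t = 13 − 1·(-15) = 28  (check: 628·(-13) + 292·28 = 12)
  q = 1: r = 4, s = 7 − 1·(-13) = 20, t = -15 − 1·28 = -43  (check: 628·20 + 292·(-43) = 4)
The row with r = 4 (the gcd) gives the Bezout coefficients s = 20, t = -43.
Result: 628 · (20) + 292 · (-43) = 4.

gcd(628, 292) = 4; s = 20, t = -43 (check: 628·20 + 292·(-43) = 4).


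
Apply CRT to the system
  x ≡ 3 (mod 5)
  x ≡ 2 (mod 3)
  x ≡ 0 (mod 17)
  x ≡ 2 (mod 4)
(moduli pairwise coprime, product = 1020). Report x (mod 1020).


Product of moduli M = 5 · 3 · 17 · 4 = 1020.
Merge one congruence at a time:
  Start: x ≡ 3 (mod 5).
  Combine with x ≡ 2 (mod 3); new modulus lcm = 15.
    Write x = 3 + 5·t and substitute into x ≡ 2 (mod 3): 5·t ≡ 2 − 3 = -1 (mod 3).
    Reduce coefficients mod 3: 2·t ≡ 2 (mod 3).
    The inverse of 2 mod 3 is 2 (since 2·2 = 4 = 1·3 + 1), so t ≡ 2·2 = 4 ≡ 1 (mod 3).
    Then x = 3 + 5·1 = 8, valid modulo lcm(5, 3) = 15: x ≡ 8 (mod 15).
  Combine with x ≡ 0 (mod 17); new modulus lcm = 255.
    Write x = 8 + 15·t and substitute into x ≡ 0 (mod 17): 15·t ≡ 0 − 8 = -8 (mod 17).
    Reduce coefficients mod 17: 15·t ≡ 9 (mod 17).
    The inverse of 15 mod 17 is 8 (since 15·8 = 120 = 7·17 + 1), so t ≡ 8·9 = 72 ≡ 4 (mod 17).
    Then x = 8 + 15·4 = 68, valid modulo lcm(15, 17) = 255: x ≡ 68 (mod 255).
  Combine with x ≡ 2 (mod 4); new modulus lcm = 1020.
    Write x = 68 + 255·t and substitute into x ≡ 2 (mod 4): 255·t ≡ 2 − 68 = -66 (mod 4).
    Reduce coefficients mod 4: 3·t ≡ 2 (mod 4).
    The inverse of 3 mod 4 is 3 (since 3·3 = 9 = 2·4 + 1), so t ≡ 3·2 = 6 ≡ 2 (mod 4).
    Then x = 68 + 255·2 = 578, valid modulo lcm(255, 4) = 1020: x ≡ 578 (mod 1020).
Verify against each original: 578 mod 5 = 3, 578 mod 3 = 2, 578 mod 17 = 0, 578 mod 4 = 2.

x ≡ 578 (mod 1020).


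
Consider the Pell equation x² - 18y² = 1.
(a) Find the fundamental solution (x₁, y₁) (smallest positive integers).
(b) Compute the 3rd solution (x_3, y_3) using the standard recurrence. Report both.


Step 1: Find the fundamental solution (x₁, y₁) of x² - 18y² = 1.
  Expand √18 as a continued fraction. a₀ = ⌊√18⌋ = 4; iterate m_{k+1} = d_k·a_k − m_k, d_{k+1} = (18 − m_{k+1}²)/d_k, a_{k+1} = ⌊(a₀ + m_{k+1})/d_{k+1}⌋ (starting m₀ = 0, d₀ = 1), with convergents p_k = a_k·p_{k-1} + p_{k-2}, q_k = a_k·q_{k-1} + q_{k-2} (p₋₁ = 1, q₋₁ = 0):
  k = 0: a₀ = 4; p₀/q₀ = 4/1; p₀² − 18·q₀² = 16 − 18 = -2.
  k = 1: m = 4, d = 2, a = ⌊(4 + 4)/2⌋ = 4; p/q = (4·4 + 1)/(4·1 + 0) = 17/4; p² − 18·q² = 289 − 288 = 1.
  The first convergent with p² − 18·q² = 1 gives the fundamental solution (x₁, y₁) = (17, 4).
Step 2: Apply the recurrence (x_{n+1}, y_{n+1}) = (x₁x_n + 18y₁y_n, x₁y_n + y₁x_n) repeatedly.
  From (x_1, y_1) = (17, 4): x_2 = 17·17 + 18·4·4 = 577; y_2 = 17·4 + 4·17 = 136.
  From (x_2, y_2) = (577, 136): x_3 = 17·577 + 18·4·136 = 19601; y_3 = 17·136 + 4·577 = 4620.
Step 3: Verify x_3² - 18·y_3² = 384199201 - 384199200 = 1 (should be 1). ✓

(x_1, y_1) = (17, 4); (x_3, y_3) = (19601, 4620).


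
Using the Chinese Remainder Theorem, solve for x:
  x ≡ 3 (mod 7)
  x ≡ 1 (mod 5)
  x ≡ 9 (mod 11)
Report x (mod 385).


Moduli 7, 5, 11 are pairwise coprime; by CRT there is a unique solution modulo M = 7 · 5 · 11 = 385.
Solve pairwise, accumulating the modulus:
  Start with x ≡ 3 (mod 7).
  Combine with x ≡ 1 (mod 5): since gcd(7, 5) = 1, we get a unique residue mod 35.
    Write x = 3 + 7·t and substitute into x ≡ 1 (mod 5): 7·t ≡ 1 − 3 = -2 (mod 5).
    Reduce coefficients mod 5: 2·t ≡ 3 (mod 5).
    The inverse of 2 mod 5 is 3 (since 2·3 = 6 = 1·5 + 1), so t ≡ 3·3 = 9 ≡ 4 (mod 5).
    Then x = 3 + 7·4 = 31, valid modulo lcm(7, 5) = 35: x ≡ 31 (mod 35).
  Combine with x ≡ 9 (mod 11): since gcd(35, 11) = 1, we get a unique residue mod 385.
    Write x = 31 + 35·t and substitute into x ≡ 9 (mod 11): 35·t ≡ 9 − 31 = -22 (mod 11).
    Reduce coefficients mod 11: 2·t ≡ 0 (mod 11).
    The inverse of 2 mod 11 is 6 (since 2·6 = 12 = 1·11 + 1), so t ≡ 6·0 = 0 ≡ 0 (mod 11).
    Then x = 31 + 35·0 = 31, valid modulo lcm(35, 11) = 385: x ≡ 31 (mod 385).
Verify: 31 mod 7 = 3 ✓, 31 mod 5 = 1 ✓, 31 mod 11 = 9 ✓.

x ≡ 31 (mod 385).


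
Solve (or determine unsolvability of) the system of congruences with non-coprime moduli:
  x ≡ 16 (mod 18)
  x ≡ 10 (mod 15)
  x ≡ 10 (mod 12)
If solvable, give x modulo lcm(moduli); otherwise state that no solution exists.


Moduli 18, 15, 12 are not pairwise coprime, so CRT works modulo lcm(m_i) when all pairwise compatibility conditions hold.
Pairwise compatibility: gcd(m_i, m_j) must divide a_i - a_j for every pair.
Merge one congruence at a time:
  Start: x ≡ 16 (mod 18).
  Combine with x ≡ 10 (mod 15): gcd(18, 15) = 3; 10 - 16 = -6, which IS divisible by 3, so compatible.
    Write x = 16 + 18·t and substitute into x ≡ 10 (mod 15): 18·t ≡ 10 − 16 = -6 (mod 15).
    Divide the congruence (and modulus) by g = 3: 6·t ≡ -2 (mod 5).
    Reduce coefficients mod 5: 1·t ≡ 3 (mod 5).
    So t ≡ 3 (mod 5).
    Then x = 16 + 18·3 = 70, valid modulo lcm(18, 15) = 90: x ≡ 70 (mod 90).
  Combine with x ≡ 10 (mod 12): gcd(90, 12) = 6; 10 - 70 = -60, which IS divisible by 6, so compatible.
    Write x = 70 + 90·t and substitute into x ≡ 10 (mod 12): 90·t ≡ 10 − 70 = -60 (mod 12).
    Divide the congruence (and modulus) by g = 6: 15·t ≡ -10 (mod 2).
    Reduce coefficients mod 2: 1·t ≡ 0 (mod 2).
    So t ≡ 0 (mod 2).
    Then x = 70 + 90·0 = 70, valid modulo lcm(90, 12) = 180: x ≡ 70 (mod 180).
Verify: 70 mod 18 = 16, 70 mod 15 = 10, 70 mod 12 = 10.

x ≡ 70 (mod 180).


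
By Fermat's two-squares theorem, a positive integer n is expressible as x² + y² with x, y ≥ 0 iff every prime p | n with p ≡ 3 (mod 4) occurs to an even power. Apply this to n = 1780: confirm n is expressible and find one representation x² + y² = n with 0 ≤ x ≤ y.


Step 1: Factor n = 1780 = 2^2 · 5 · 89.
Step 2: Check the mod-4 condition on each prime factor: 2 = 2 (special); 5 ≡ 1 (mod 4), exponent 1; 89 ≡ 1 (mod 4), exponent 1.
All primes ≡ 3 (mod 4) appear to even exponent (or don't appear), so by the two-squares theorem n IS expressible as a sum of two squares.
Step 3: Build a representation. Group n = k² · m with k = 2 and m = 5 · 89 = 445 (a product of primes ≡ 1 (mod 4)); a representation of m scales to one of n via (k·x)² + (k·y)² = k²(x² + y²). Each prime p ≡ 1 (mod 4) is itself a sum of two squares; find a² by testing p − a² for a perfect square:
  5: 5 − 1² = 4 = 2² ⇒ 5 = 1² + 2².
  89: 89 − 1² = 88, 89 − 2² = 85, 89 − 3² = 80, 89 − 4² = 73, 89 − 5² = 64 = 8² ⇒ 89 = 5² + 8².
  Combine using the Brahmagupta–Fibonacci identity (a² + b²)(c² + d²) = (ac − bd)² + (ad + bc)² = (ac + bd)² + (ad − bc)²:
  5 · 89 = 445: from (1² + 2²)(5² + 8²), take (1·5 − 2·8, 1·8 + 2·5) = (5 − 16, 8 + 10) = (-11, 18); dropping signs (only squares matter) gives (11, 18); check 11² + 18² = 121 + 324 = 445 ✓.
  Scale by k = 2: (2·11, 2·18) = (22, 36).
Step 4: Order so x ≤ y and verify: 22² + 36² = 484 + 1296 = 1780 = n. ✓

n = 1780 = 22² + 36² (one valid representation with x ≤ y).


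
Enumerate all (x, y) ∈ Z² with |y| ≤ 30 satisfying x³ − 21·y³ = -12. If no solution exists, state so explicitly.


The equation is x³ - 21y³ = -12. For fixed y, x³ = 21·y³ − 12, so a solution requires the RHS to be a perfect cube.
Strategy: iterate y from -30 to 30, compute RHS = 21·y³ − 12, and check whether it is a (positive or negative) perfect cube.
Check small values of y:
  y = 0: RHS = -12 is not a perfect cube.
  y = 1: RHS = 9 is not a perfect cube.
  y = -1: RHS = -33 is not a perfect cube.
  y = 2: RHS = 156 is not a perfect cube.
  y = -2: RHS = -180 is not a perfect cube.
  y = 3: RHS = 555 is not a perfect cube.
  y = -3: RHS = -579 is not a perfect cube.
Continuing the search up to |y| = 30 finds no solutions either.
No (x, y) in the scanned range satisfies the equation.

No integer solutions with |y| ≤ 30.


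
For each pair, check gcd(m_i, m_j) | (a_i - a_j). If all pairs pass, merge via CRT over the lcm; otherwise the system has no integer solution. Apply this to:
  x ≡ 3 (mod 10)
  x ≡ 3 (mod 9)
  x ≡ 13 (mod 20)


Moduli 10, 9, 20 are not pairwise coprime, so CRT works modulo lcm(m_i) when all pairwise compatibility conditions hold.
Pairwise compatibility: gcd(m_i, m_j) must divide a_i - a_j for every pair.
Merge one congruence at a time:
  Start: x ≡ 3 (mod 10).
  Combine with x ≡ 3 (mod 9): gcd(10, 9) = 1; 3 - 3 = 0, which IS divisible by 1, so compatible.
    Write x = 3 + 10·t and substitute into x ≡ 3 (mod 9): 10·t ≡ 3 − 3 = 0 (mod 9).
    Reduce coefficients mod 9: 1·t ≡ 0 (mod 9).
    So t ≡ 0 (mod 9).
    Then x = 3 + 10·0 = 3, valid modulo lcm(10, 9) = 90: x ≡ 3 (mod 90).
  Combine with x ≡ 13 (mod 20): gcd(90, 20) = 10; 13 - 3 = 10, which IS divisible by 10, so compatible.
    Write x = 3 + 90·t and substitute into x ≡ 13 (mod 20): 90·t ≡ 13 − 3 = 10 (mod 20).
    Divide the congruence (and modulus) by g = 10: 9·t ≡ 1 (mod 2).
    Reduce coefficients mod 2: 1·t ≡ 1 (mod 2).
    So t ≡ 1 (mod 2).
    Then x = 3 + 90·1 = 93, valid modulo lcm(90, 20) = 180: x ≡ 93 (mod 180).
Verify: 93 mod 10 = 3, 93 mod 9 = 3, 93 mod 20 = 13.

x ≡ 93 (mod 180).


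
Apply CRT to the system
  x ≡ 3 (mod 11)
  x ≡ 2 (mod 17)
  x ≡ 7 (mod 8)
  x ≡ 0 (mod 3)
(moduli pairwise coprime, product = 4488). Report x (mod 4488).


Product of moduli M = 11 · 17 · 8 · 3 = 4488.
Merge one congruence at a time:
  Start: x ≡ 3 (mod 11).
  Combine with x ≡ 2 (mod 17); new modulus lcm = 187.
    Write x = 3 + 11·t and substitute into x ≡ 2 (mod 17): 11·t ≡ 2 − 3 = -1 (mod 17).
    Reduce coefficients mod 17: 11·t ≡ 16 (mod 17).
    The inverse of 11 mod 17 is 14 (since 11·14 = 154 = 9·17 + 1), so t ≡ 14·16 = 224 ≡ 3 (mod 17).
    Then x = 3 + 11·3 = 36, valid modulo lcm(11, 17) = 187: x ≡ 36 (mod 187).
  Combine with x ≡ 7 (mod 8); new modulus lcm = 1496.
    Write x = 36 + 187·t and substitute into x ≡ 7 (mod 8): 187·t ≡ 7 − 36 = -29 (mod 8).
    Reduce coefficients mod 8: 3·t ≡ 3 (mod 8).
    The inverse of 3 mod 8 is 3 (since 3·3 = 9 = 1·8 + 1), so t ≡ 3·3 = 9 ≡ 1 (mod 8).
    Then x = 36 + 187·1 = 223, valid modulo lcm(187, 8) = 1496: x ≡ 223 (mod 1496).
  Combine with x ≡ 0 (mod 3); new modulus lcm = 4488.
    Write x = 223 + 1496·t and substitute into x ≡ 0 (mod 3): 1496·t ≡ 0 − 223 = -223 (mod 3).
    Reduce coefficients mod 3: 2·t ≡ 2 (mod 3).
    The inverse of 2 mod 3 is 2 (since 2·2 = 4 = 1·3 + 1), so t ≡ 2·2 = 4 ≡ 1 (mod 3).
    Then x = 223 + 1496·1 = 1719, valid modulo lcm(1496, 3) = 4488: x ≡ 1719 (mod 4488).
Verify against each original: 1719 mod 11 = 3, 1719 mod 17 = 2, 1719 mod 8 = 7, 1719 mod 3 = 0.

x ≡ 1719 (mod 4488).


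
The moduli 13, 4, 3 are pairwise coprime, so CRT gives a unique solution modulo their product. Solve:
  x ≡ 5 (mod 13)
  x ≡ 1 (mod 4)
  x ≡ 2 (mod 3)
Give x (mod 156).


Moduli 13, 4, 3 are pairwise coprime; by CRT there is a unique solution modulo M = 13 · 4 · 3 = 156.
Solve pairwise, accumulating the modulus:
  Start with x ≡ 5 (mod 13).
  Combine with x ≡ 1 (mod 4): since gcd(13, 4) = 1, we get a unique residue mod 52.
    Write x = 5 + 13·t and substitute into x ≡ 1 (mod 4): 13·t ≡ 1 − 5 = -4 (mod 4).
    Reduce coefficients mod 4: 1·t ≡ 0 (mod 4).
    So t ≡ 0 (mod 4).
    Then x = 5 + 13·0 = 5, valid modulo lcm(13, 4) = 52: x ≡ 5 (mod 52).
  Combine with x ≡ 2 (mod 3): since gcd(52, 3) = 1, we get a unique residue mod 156.
    Write x = 5 + 52·t and substitute into x ≡ 2 (mod 3): 52·t ≡ 2 − 5 = -3 (mod 3).
    Reduce coefficients mod 3: 1·t ≡ 0 (mod 3).
    So t ≡ 0 (mod 3).
    Then x = 5 + 52·0 = 5, valid modulo lcm(52, 3) = 156: x ≡ 5 (mod 156).
Verify: 5 mod 13 = 5 ✓, 5 mod 4 = 1 ✓, 5 mod 3 = 2 ✓.

x ≡ 5 (mod 156).


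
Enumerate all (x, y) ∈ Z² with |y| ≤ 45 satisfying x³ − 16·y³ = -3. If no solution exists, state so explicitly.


The equation is x³ - 16y³ = -3. For fixed y, x³ = 16·y³ − 3, so a solution requires the RHS to be a perfect cube.
Strategy: iterate y from -45 to 45, compute RHS = 16·y³ − 3, and check whether it is a (positive or negative) perfect cube.
Check small values of y:
  y = 0: RHS = -3 is not a perfect cube.
  y = 1: RHS = 13 is not a perfect cube.
  y = -1: RHS = -19 is not a perfect cube.
  y = 2: RHS = 125 = (5)³ ⇒ x = 5 works.
  y = -2: RHS = -131 is not a perfect cube.
  y = 3: RHS = 429 is not a perfect cube.
  y = -3: RHS = -435 is not a perfect cube.
Continuing the search up to |y| = 45 finds no further solutions beyond those listed.
Collected solutions: (5, 2).

Solutions (with |y| ≤ 45): (5, 2).
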